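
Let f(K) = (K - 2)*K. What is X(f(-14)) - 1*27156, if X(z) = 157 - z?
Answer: -27223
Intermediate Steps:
f(K) = K*(-2 + K) (f(K) = (-2 + K)*K = K*(-2 + K))
X(f(-14)) - 1*27156 = (157 - (-14)*(-2 - 14)) - 1*27156 = (157 - (-14)*(-16)) - 27156 = (157 - 1*224) - 27156 = (157 - 224) - 27156 = -67 - 27156 = -27223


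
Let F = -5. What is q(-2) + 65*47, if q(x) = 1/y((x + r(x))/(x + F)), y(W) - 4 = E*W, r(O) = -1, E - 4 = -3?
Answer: 94712/31 ≈ 3055.2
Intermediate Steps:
E = 1 (E = 4 - 3 = 1)
y(W) = 4 + W (y(W) = 4 + 1*W = 4 + W)
q(x) = 1/(4 + (-1 + x)/(-5 + x)) (q(x) = 1/(4 + (x - 1)/(x - 5)) = 1/(4 + (-1 + x)/(-5 + x)))
q(-2) + 65*47 = (-5 - 2)/(-21 + 5*(-2)) + 65*47 = -7/(-21 - 10) + 3055 = -7/(-31) + 3055 = -1/31*(-7) + 3055 = 7/31 + 3055 = 94712/31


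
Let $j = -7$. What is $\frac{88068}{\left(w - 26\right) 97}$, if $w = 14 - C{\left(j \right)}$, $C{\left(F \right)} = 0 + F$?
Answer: $- \frac{88068}{485} \approx -181.58$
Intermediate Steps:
$C{\left(F \right)} = F$
$w = 21$ ($w = 14 - -7 = 14 + 7 = 21$)
$\frac{88068}{\left(w - 26\right) 97} = \frac{88068}{\left(21 - 26\right) 97} = \frac{88068}{\left(-5\right) 97} = \frac{88068}{-485} = 88068 \left(- \frac{1}{485}\right) = - \frac{88068}{485}$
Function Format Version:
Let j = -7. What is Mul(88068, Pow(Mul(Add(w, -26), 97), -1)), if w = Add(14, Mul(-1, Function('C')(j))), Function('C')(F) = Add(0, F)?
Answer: Rational(-88068, 485) ≈ -181.58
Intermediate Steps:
Function('C')(F) = F
w = 21 (w = Add(14, Mul(-1, -7)) = Add(14, 7) = 21)
Mul(88068, Pow(Mul(Add(w, -26), 97), -1)) = Mul(88068, Pow(Mul(Add(21, -26), 97), -1)) = Mul(88068, Pow(Mul(-5, 97), -1)) = Mul(88068, Pow(-485, -1)) = Mul(88068, Rational(-1, 485)) = Rational(-88068, 485)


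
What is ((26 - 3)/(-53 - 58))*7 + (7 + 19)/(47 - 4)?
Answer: -4037/4773 ≈ -0.84580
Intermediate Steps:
((26 - 3)/(-53 - 58))*7 + (7 + 19)/(47 - 4) = (23/(-111))*7 + 26/43 = (23*(-1/111))*7 + 26*(1/43) = -23/111*7 + 26/43 = -161/111 + 26/43 = -4037/4773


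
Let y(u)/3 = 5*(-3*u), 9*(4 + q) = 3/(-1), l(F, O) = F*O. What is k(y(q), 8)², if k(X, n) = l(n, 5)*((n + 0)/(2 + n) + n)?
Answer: 123904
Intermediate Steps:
q = -13/3 (q = -4 + (3/(-1))/9 = -4 + (3*(-1))/9 = -4 + (⅑)*(-3) = -4 - ⅓ = -13/3 ≈ -4.3333)
y(u) = -45*u (y(u) = 3*(5*(-3*u)) = 3*(-15*u) = -45*u)
k(X, n) = 5*n*(n + n/(2 + n)) (k(X, n) = (n*5)*((n + 0)/(2 + n) + n) = (5*n)*(n/(2 + n) + n) = (5*n)*(n + n/(2 + n)) = 5*n*(n + n/(2 + n)))
k(y(q), 8)² = (5*8²*(3 + 8)/(2 + 8))² = (5*64*11/10)² = (5*64*(⅒)*11)² = 352² = 123904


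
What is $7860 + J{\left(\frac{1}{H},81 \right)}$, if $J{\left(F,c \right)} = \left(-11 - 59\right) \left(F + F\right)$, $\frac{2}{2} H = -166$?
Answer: $\frac{652450}{83} \approx 7860.8$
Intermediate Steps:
$H = -166$
$J{\left(F,c \right)} = - 140 F$ ($J{\left(F,c \right)} = - 70 \cdot 2 F = - 140 F$)
$7860 + J{\left(\frac{1}{H},81 \right)} = 7860 - \frac{140}{-166} = 7860 - - \frac{70}{83} = 7860 + \frac{70}{83} = \frac{652450}{83}$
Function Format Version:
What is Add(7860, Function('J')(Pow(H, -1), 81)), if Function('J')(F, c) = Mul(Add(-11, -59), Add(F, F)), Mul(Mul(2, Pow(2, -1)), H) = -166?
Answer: Rational(652450, 83) ≈ 7860.8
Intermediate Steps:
H = -166
Function('J')(F, c) = Mul(-140, F) (Function('J')(F, c) = Mul(-70, Mul(2, F)) = Mul(-140, F))
Add(7860, Function('J')(Pow(H, -1), 81)) = Add(7860, Mul(-140, Pow(-166, -1))) = Add(7860, Mul(-140, Rational(-1, 166))) = Add(7860, Rational(70, 83)) = Rational(652450, 83)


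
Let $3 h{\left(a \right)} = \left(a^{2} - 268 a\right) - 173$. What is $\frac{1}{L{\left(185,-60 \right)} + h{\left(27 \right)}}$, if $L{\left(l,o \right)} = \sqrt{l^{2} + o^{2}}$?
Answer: $- \frac{4008}{8856395} - \frac{9 \sqrt{1513}}{8856395} \approx -0.00049208$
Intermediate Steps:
$h{\left(a \right)} = - \frac{173}{3} - \frac{268 a}{3} + \frac{a^{2}}{3}$ ($h{\left(a \right)} = \frac{\left(a^{2} - 268 a\right) - 173}{3} = \frac{-173 + a^{2} - 268 a}{3} = - \frac{173}{3} - \frac{268 a}{3} + \frac{a^{2}}{3}$)
$\frac{1}{L{\left(185,-60 \right)} + h{\left(27 \right)}} = \frac{1}{\sqrt{185^{2} + \left(-60\right)^{2}} - \left(\frac{7409}{3} - 243\right)} = \frac{1}{\sqrt{34225 + 3600} - \frac{6680}{3}} = \frac{1}{\sqrt{37825} - \frac{6680}{3}} = \frac{1}{5 \sqrt{1513} - \frac{6680}{3}} = \frac{1}{- \frac{6680}{3} + 5 \sqrt{1513}}$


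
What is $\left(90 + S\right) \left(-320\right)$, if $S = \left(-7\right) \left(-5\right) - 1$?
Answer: $-39680$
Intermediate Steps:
$S = 34$ ($S = 35 - 1 = 34$)
$\left(90 + S\right) \left(-320\right) = \left(90 + 34\right) \left(-320\right) = 124 \left(-320\right) = -39680$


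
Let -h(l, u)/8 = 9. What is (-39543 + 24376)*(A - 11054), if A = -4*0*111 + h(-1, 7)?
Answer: 168748042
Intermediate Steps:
h(l, u) = -72 (h(l, u) = -8*9 = -72)
A = -72 (A = -4*0*111 - 72 = 0*111 - 72 = 0 - 72 = -72)
(-39543 + 24376)*(A - 11054) = (-39543 + 24376)*(-72 - 11054) = -15167*(-11126) = 168748042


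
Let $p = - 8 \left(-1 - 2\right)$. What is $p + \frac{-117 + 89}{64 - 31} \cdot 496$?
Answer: $- \frac{13096}{33} \approx -396.85$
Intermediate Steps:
$p = 24$ ($p = \left(-8\right) \left(-3\right) = 24$)
$p + \frac{-117 + 89}{64 - 31} \cdot 496 = 24 + \frac{-117 + 89}{64 - 31} \cdot 496 = 24 + - \frac{28}{33} \cdot 496 = 24 + \left(-28\right) \frac{1}{33} \cdot 496 = 24 - \frac{13888}{33} = - \frac{13096}{33}$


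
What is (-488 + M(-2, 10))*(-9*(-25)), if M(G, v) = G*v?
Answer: -114300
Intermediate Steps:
(-488 + M(-2, 10))*(-9*(-25)) = (-488 - 2*10)*(-9*(-25)) = (-488 - 20)*225 = -508*225 = -114300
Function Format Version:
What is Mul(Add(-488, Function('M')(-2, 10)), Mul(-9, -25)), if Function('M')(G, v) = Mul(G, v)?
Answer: -114300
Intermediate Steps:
Mul(Add(-488, Function('M')(-2, 10)), Mul(-9, -25)) = Mul(Add(-488, Mul(-2, 10)), Mul(-9, -25)) = Mul(Add(-488, -20), 225) = Mul(-508, 225) = -114300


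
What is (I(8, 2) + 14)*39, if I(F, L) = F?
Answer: 858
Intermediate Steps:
(I(8, 2) + 14)*39 = (8 + 14)*39 = 22*39 = 858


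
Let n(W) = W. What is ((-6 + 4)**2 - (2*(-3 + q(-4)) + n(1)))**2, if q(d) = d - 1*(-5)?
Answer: 49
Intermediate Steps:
q(d) = 5 + d (q(d) = d + 5 = 5 + d)
((-6 + 4)**2 - (2*(-3 + q(-4)) + n(1)))**2 = ((-6 + 4)**2 - (2*(-3 + (5 - 4)) + 1))**2 = ((-2)**2 - (2*(-3 + 1) + 1))**2 = (4 - (2*(-2) + 1))**2 = (4 - (-4 + 1))**2 = (4 - 1*(-3))**2 = (4 + 3)**2 = 7**2 = 49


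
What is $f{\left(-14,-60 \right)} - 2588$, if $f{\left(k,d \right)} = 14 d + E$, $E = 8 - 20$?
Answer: $-3440$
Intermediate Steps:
$E = -12$
$f{\left(k,d \right)} = -12 + 14 d$ ($f{\left(k,d \right)} = 14 d - 12 = -12 + 14 d$)
$f{\left(-14,-60 \right)} - 2588 = \left(-12 + 14 \left(-60\right)\right) - 2588 = \left(-12 - 840\right) - 2588 = -852 - 2588 = -3440$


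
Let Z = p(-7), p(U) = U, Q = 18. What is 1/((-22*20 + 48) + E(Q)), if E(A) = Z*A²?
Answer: -1/2660 ≈ -0.00037594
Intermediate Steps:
Z = -7
E(A) = -7*A²
1/((-22*20 + 48) + E(Q)) = 1/((-22*20 + 48) - 7*18²) = 1/((-440 + 48) - 7*324) = 1/(-392 - 2268) = 1/(-2660) = -1/2660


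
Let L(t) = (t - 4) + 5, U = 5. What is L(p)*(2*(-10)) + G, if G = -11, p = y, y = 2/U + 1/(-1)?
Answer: -19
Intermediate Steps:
y = -3/5 (y = 2/5 + 1/(-1) = 2*(1/5) + 1*(-1) = 2/5 - 1 = -3/5 ≈ -0.60000)
p = -3/5 ≈ -0.60000
L(t) = 1 + t (L(t) = (-4 + t) + 5 = 1 + t)
L(p)*(2*(-10)) + G = (1 - 3/5)*(2*(-10)) - 11 = (2/5)*(-20) - 11 = -8 - 11 = -19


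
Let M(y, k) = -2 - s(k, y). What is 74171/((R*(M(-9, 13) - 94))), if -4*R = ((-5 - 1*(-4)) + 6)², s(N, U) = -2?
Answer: 148342/1175 ≈ 126.25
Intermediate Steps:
R = -25/4 (R = -((-5 - 1*(-4)) + 6)²/4 = -((-5 + 4) + 6)²/4 = -(-1 + 6)²/4 = -¼*5² = -¼*25 = -25/4 ≈ -6.2500)
M(y, k) = 0 (M(y, k) = -2 - 1*(-2) = -2 + 2 = 0)
74171/((R*(M(-9, 13) - 94))) = 74171/((-25*(0 - 94)/4)) = 74171/((-25/4*(-94))) = 74171/(1175/2) = 74171*(2/1175) = 148342/1175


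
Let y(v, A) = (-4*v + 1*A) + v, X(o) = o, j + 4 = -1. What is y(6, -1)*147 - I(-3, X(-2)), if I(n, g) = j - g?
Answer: -2790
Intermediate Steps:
j = -5 (j = -4 - 1 = -5)
y(v, A) = A - 3*v (y(v, A) = (-4*v + A) + v = (A - 4*v) + v = A - 3*v)
I(n, g) = -5 - g
y(6, -1)*147 - I(-3, X(-2)) = (-1 - 3*6)*147 - (-5 - 1*(-2)) = (-1 - 18)*147 - (-5 + 2) = -19*147 - 1*(-3) = -2793 + 3 = -2790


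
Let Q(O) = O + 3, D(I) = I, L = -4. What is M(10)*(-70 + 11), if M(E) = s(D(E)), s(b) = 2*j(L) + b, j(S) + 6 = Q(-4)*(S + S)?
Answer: -826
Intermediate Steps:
Q(O) = 3 + O
j(S) = -6 - 2*S (j(S) = -6 + (3 - 4)*(S + S) = -6 - 2*S)
s(b) = 4 + b (s(b) = 2*(-6 - 2*(-4)) + b = 2*(-6 + 8) + b = 2*2 + b = 4 + b)
M(E) = 4 + E
M(10)*(-70 + 11) = (4 + 10)*(-70 + 11) = 14*(-59) = -826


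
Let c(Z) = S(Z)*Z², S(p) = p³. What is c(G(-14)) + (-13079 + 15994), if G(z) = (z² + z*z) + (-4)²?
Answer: 11305787427683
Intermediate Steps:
G(z) = 16 + 2*z² (G(z) = (z² + z²) + 16 = 2*z² + 16 = 16 + 2*z²)
c(Z) = Z⁵ (c(Z) = Z³*Z² = Z⁵)
c(G(-14)) + (-13079 + 15994) = (16 + 2*(-14)²)⁵ + (-13079 + 15994) = (16 + 2*196)⁵ + 2915 = (16 + 392)⁵ + 2915 = 408⁵ + 2915 = 11305787424768 + 2915 = 11305787427683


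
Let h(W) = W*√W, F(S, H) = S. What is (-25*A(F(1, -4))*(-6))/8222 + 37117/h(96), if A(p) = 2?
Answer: 150/4111 + 37117*√6/2304 ≈ 39.497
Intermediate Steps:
h(W) = W^(3/2)
(-25*A(F(1, -4))*(-6))/8222 + 37117/h(96) = (-25*2*(-6))/8222 + 37117/(96^(3/2)) = -50*(-6)*(1/8222) + 37117/((384*√6)) = 300*(1/8222) + 37117*(√6/2304) = 150/4111 + 37117*√6/2304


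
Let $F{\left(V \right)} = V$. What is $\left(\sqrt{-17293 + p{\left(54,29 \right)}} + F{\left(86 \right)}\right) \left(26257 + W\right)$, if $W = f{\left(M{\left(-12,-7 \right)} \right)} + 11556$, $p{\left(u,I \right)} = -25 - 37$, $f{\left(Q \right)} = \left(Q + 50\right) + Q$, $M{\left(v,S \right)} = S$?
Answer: $3255014 + 37849 i \sqrt{17355} \approx 3.255 \cdot 10^{6} + 4.9862 \cdot 10^{6} i$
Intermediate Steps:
$f{\left(Q \right)} = 50 + 2 Q$ ($f{\left(Q \right)} = \left(50 + Q\right) + Q = 50 + 2 Q$)
$p{\left(u,I \right)} = -62$ ($p{\left(u,I \right)} = -25 - 37 = -62$)
$W = 11592$ ($W = \left(50 + 2 \left(-7\right)\right) + 11556 = \left(50 - 14\right) + 11556 = 36 + 11556 = 11592$)
$\left(\sqrt{-17293 + p{\left(54,29 \right)}} + F{\left(86 \right)}\right) \left(26257 + W\right) = \left(\sqrt{-17293 - 62} + 86\right) \left(26257 + 11592\right) = \left(\sqrt{-17355} + 86\right) 37849 = \left(i \sqrt{17355} + 86\right) 37849 = \left(86 + i \sqrt{17355}\right) 37849 = 3255014 + 37849 i \sqrt{17355}$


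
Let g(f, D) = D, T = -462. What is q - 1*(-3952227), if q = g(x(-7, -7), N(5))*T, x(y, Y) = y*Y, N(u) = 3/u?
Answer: 19759749/5 ≈ 3.9519e+6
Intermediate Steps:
x(y, Y) = Y*y
q = -1386/5 (q = (3/5)*(-462) = (3*(⅕))*(-462) = (⅗)*(-462) = -1386/5 ≈ -277.20)
q - 1*(-3952227) = -1386/5 - 1*(-3952227) = -1386/5 + 3952227 = 19759749/5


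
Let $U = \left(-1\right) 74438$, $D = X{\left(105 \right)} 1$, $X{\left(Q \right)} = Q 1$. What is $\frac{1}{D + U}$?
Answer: $- \frac{1}{74333} \approx -1.3453 \cdot 10^{-5}$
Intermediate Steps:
$X{\left(Q \right)} = Q$
$D = 105$ ($D = 105 \cdot 1 = 105$)
$U = -74438$
$\frac{1}{D + U} = \frac{1}{105 - 74438} = \frac{1}{-74333} = - \frac{1}{74333}$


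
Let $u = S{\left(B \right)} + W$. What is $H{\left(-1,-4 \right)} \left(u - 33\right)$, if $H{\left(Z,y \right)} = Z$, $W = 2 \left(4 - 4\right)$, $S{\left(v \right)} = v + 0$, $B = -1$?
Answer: $34$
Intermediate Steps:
$S{\left(v \right)} = v$
$W = 0$ ($W = 2 \cdot 0 = 0$)
$u = -1$ ($u = -1 + 0 = -1$)
$H{\left(-1,-4 \right)} \left(u - 33\right) = - (-1 - 33) = \left(-1\right) \left(-34\right) = 34$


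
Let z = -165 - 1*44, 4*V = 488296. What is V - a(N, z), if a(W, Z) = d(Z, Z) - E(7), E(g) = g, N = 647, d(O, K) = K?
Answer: 122290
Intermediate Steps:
V = 122074 (V = (¼)*488296 = 122074)
z = -209 (z = -165 - 44 = -209)
a(W, Z) = -7 + Z (a(W, Z) = Z - 1*7 = Z - 7 = -7 + Z)
V - a(N, z) = 122074 - (-7 - 209) = 122074 - 1*(-216) = 122074 + 216 = 122290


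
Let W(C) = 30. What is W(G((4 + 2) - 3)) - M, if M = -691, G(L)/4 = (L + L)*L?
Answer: 721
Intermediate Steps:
G(L) = 8*L**2 (G(L) = 4*((L + L)*L) = 4*((2*L)*L) = 4*(2*L**2) = 8*L**2)
W(G((4 + 2) - 3)) - M = 30 - 1*(-691) = 30 + 691 = 721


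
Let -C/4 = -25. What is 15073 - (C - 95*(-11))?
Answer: 13928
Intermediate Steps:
C = 100 (C = -4*(-25) = 100)
15073 - (C - 95*(-11)) = 15073 - (100 - 95*(-11)) = 15073 - (100 + 1045) = 15073 - 1*1145 = 15073 - 1145 = 13928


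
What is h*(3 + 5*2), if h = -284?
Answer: -3692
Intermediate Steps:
h*(3 + 5*2) = -284*(3 + 5*2) = -284*(3 + 10) = -284*13 = -3692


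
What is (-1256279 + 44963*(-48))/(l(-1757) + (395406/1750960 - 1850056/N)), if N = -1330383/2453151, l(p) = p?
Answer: -1325650866001768840/1323763564380659083 ≈ -1.0014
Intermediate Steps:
N = -443461/817717 (N = -1330383*1/2453151 = -443461/817717 ≈ -0.54232)
(-1256279 + 44963*(-48))/(l(-1757) + (395406/1750960 - 1850056/N)) = (-1256279 + 44963*(-48))/(-1757 + (395406/1750960 - 1850056/(-443461/817717))) = (-1256279 - 2158224)/(-1757 + (395406*(1/1750960) - 1850056*(-817717/443461))) = -3414503/(-1757 + (197703/875480 + 1512822242152/443461)) = -3414503/(-1757 + 1324445704232803043/388241236280) = -3414503/1323763564380659083/388241236280 = -3414503*388241236280/1323763564380659083 = -1325650866001768840/1323763564380659083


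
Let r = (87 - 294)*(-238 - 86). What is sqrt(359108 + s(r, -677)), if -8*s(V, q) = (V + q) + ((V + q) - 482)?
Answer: sqrt(1370282)/2 ≈ 585.29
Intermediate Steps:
r = 67068 (r = -207*(-324) = 67068)
s(V, q) = 241/4 - V/4 - q/4 (s(V, q) = -((V + q) + ((V + q) - 482))/8 = -((V + q) + (-482 + V + q))/8 = -(-482 + 2*V + 2*q)/8 = 241/4 - V/4 - q/4)
sqrt(359108 + s(r, -677)) = sqrt(359108 + (241/4 - 1/4*67068 - 1/4*(-677))) = sqrt(359108 + (241/4 - 16767 + 677/4)) = sqrt(359108 - 33075/2) = sqrt(685141/2) = sqrt(1370282)/2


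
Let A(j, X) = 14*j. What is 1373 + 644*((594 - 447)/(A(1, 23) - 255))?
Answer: 236225/241 ≈ 980.19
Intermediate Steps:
1373 + 644*((594 - 447)/(A(1, 23) - 255)) = 1373 + 644*((594 - 447)/(14*1 - 255)) = 1373 + 644*(147/(14 - 255)) = 1373 + 644*(147/(-241)) = 1373 + 644*(147*(-1/241)) = 1373 + 644*(-147/241) = 1373 - 94668/241 = 236225/241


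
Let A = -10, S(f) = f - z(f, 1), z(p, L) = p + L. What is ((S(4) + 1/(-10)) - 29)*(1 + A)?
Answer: 2709/10 ≈ 270.90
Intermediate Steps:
z(p, L) = L + p
S(f) = -1 (S(f) = f - (1 + f) = f + (-1 - f) = -1)
((S(4) + 1/(-10)) - 29)*(1 + A) = ((-1 + 1/(-10)) - 29)*(1 - 10) = ((-1 - ⅒) - 29)*(-9) = (-11/10 - 29)*(-9) = -301/10*(-9) = 2709/10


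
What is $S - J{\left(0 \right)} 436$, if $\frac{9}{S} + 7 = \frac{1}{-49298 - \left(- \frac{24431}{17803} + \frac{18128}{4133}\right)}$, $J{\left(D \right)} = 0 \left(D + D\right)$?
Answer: $- \frac{32648028215067}{25392984413740} \approx -1.2857$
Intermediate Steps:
$J{\left(D \right)} = 0$ ($J{\left(D \right)} = 0 \cdot 2 D = 0$)
$S = - \frac{32648028215067}{25392984413740}$ ($S = \frac{9}{-7 + \frac{1}{-49298 - \left(- \frac{24431}{17803} + \frac{18128}{4133}\right)}} = \frac{9}{-7 + \frac{1}{-49298 - \frac{221759461}{73579799}}} = \frac{9}{-7 + \frac{1}{- \frac{3627558690563}{73579799}}} = \frac{9}{-7 - \frac{73579799}{3627558690563}} = \frac{9}{- \frac{25392984413740}{3627558690563}} = 9 \left(- \frac{3627558690563}{25392984413740}\right) = - \frac{32648028215067}{25392984413740} \approx -1.2857$)
$S - J{\left(0 \right)} 436 = - \frac{32648028215067}{25392984413740} - 0 \cdot 436 = - \frac{32648028215067}{25392984413740} - 0 = - \frac{32648028215067}{25392984413740} + 0 = - \frac{32648028215067}{25392984413740}$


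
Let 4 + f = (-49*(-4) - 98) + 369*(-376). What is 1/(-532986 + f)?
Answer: -1/671636 ≈ -1.4889e-6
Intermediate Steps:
f = -138650 (f = -4 + ((-49*(-4) - 98) + 369*(-376)) = -4 + ((196 - 98) - 138744) = -4 + (98 - 138744) = -4 - 138646 = -138650)
1/(-532986 + f) = 1/(-532986 - 138650) = 1/(-671636) = -1/671636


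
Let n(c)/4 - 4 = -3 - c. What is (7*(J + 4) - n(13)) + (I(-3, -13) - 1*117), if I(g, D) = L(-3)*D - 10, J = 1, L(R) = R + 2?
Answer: -31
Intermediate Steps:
L(R) = 2 + R
n(c) = 4 - 4*c (n(c) = 16 + 4*(-3 - c) = 16 + (-12 - 4*c) = 4 - 4*c)
I(g, D) = -10 - D (I(g, D) = (2 - 3)*D - 10 = -D - 10 = -10 - D)
(7*(J + 4) - n(13)) + (I(-3, -13) - 1*117) = (7*(1 + 4) - (4 - 4*13)) + ((-10 - 1*(-13)) - 1*117) = (7*5 - (4 - 52)) + ((-10 + 13) - 117) = (35 - 1*(-48)) + (3 - 117) = (35 + 48) - 114 = 83 - 114 = -31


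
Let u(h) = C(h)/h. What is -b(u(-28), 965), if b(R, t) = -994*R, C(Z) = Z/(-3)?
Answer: -994/3 ≈ -331.33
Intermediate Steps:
C(Z) = -Z/3 (C(Z) = Z*(-⅓) = -Z/3)
u(h) = -⅓ (u(h) = (-h/3)/h = -⅓)
-b(u(-28), 965) = -(-994)*(-1)/3 = -1*994/3 = -994/3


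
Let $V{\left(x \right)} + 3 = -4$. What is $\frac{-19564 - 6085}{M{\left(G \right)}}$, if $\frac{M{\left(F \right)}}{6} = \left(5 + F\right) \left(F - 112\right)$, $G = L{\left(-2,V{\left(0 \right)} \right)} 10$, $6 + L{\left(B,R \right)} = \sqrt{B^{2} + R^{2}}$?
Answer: $\frac{242679}{212485} + \frac{447871 \sqrt{53}}{2549820} \approx 2.4208$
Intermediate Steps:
$V{\left(x \right)} = -7$ ($V{\left(x \right)} = -3 - 4 = -7$)
$L{\left(B,R \right)} = -6 + \sqrt{B^{2} + R^{2}}$
$G = -60 + 10 \sqrt{53}$ ($G = \left(-6 + \sqrt{\left(-2\right)^{2} + \left(-7\right)^{2}}\right) 10 = \left(-6 + \sqrt{4 + 49}\right) 10 = \left(-6 + \sqrt{53}\right) 10 = -60 + 10 \sqrt{53} \approx 12.801$)
$M{\left(F \right)} = 6 \left(-112 + F\right) \left(5 + F\right)$ ($M{\left(F \right)} = 6 \left(5 + F\right) \left(F - 112\right) = 6 \left(5 + F\right) \left(-112 + F\right) = 6 \left(-112 + F\right) \left(5 + F\right)$)
$\frac{-19564 - 6085}{M{\left(G \right)}} = \frac{-19564 - 6085}{-3360 - 642 \left(-60 + 10 \sqrt{53}\right) + 6 \left(-60 + 10 \sqrt{53}\right)^{2}} = - \frac{25649}{-3360 + \left(38520 - 6420 \sqrt{53}\right) + 6 \left(-60 + 10 \sqrt{53}\right)^{2}} = - \frac{25649}{35160 - 6420 \sqrt{53} + 6 \left(-60 + 10 \sqrt{53}\right)^{2}}$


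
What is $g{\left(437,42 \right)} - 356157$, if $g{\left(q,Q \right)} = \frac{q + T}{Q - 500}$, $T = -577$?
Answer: $- \frac{81559883}{229} \approx -3.5616 \cdot 10^{5}$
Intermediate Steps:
$g{\left(q,Q \right)} = \frac{-577 + q}{-500 + Q}$ ($g{\left(q,Q \right)} = \frac{q - 577}{Q - 500} = \frac{-577 + q}{-500 + Q}$)
$g{\left(437,42 \right)} - 356157 = \frac{-577 + 437}{-500 + 42} - 356157 = \frac{1}{-458} \left(-140\right) - 356157 = \left(- \frac{1}{458}\right) \left(-140\right) - 356157 = \frac{70}{229} - 356157 = - \frac{81559883}{229}$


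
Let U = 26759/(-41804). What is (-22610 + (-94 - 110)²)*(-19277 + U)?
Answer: -7658301083901/20902 ≈ -3.6639e+8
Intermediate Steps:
U = -26759/41804 (U = 26759*(-1/41804) = -26759/41804 ≈ -0.64011)
(-22610 + (-94 - 110)²)*(-19277 + U) = (-22610 + (-94 - 110)²)*(-19277 - 26759/41804) = (-22610 + (-204)²)*(-805882467/41804) = (-22610 + 41616)*(-805882467/41804) = 19006*(-805882467/41804) = -7658301083901/20902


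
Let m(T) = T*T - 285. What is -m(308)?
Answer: -94579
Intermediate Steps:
m(T) = -285 + T² (m(T) = T² - 285 = -285 + T²)
-m(308) = -(-285 + 308²) = -(-285 + 94864) = -1*94579 = -94579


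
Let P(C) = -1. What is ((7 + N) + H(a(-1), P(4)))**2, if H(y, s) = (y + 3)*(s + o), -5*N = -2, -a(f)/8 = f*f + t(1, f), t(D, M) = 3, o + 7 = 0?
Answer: 1432809/25 ≈ 57312.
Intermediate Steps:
o = -7 (o = -7 + 0 = -7)
a(f) = -24 - 8*f**2 (a(f) = -8*(f*f + 3) = -8*(f**2 + 3) = -8*(3 + f**2) = -24 - 8*f**2)
N = 2/5 (N = -1/5*(-2) = 2/5 ≈ 0.40000)
H(y, s) = (-7 + s)*(3 + y) (H(y, s) = (y + 3)*(s - 7) = (3 + y)*(-7 + s) = (-7 + s)*(3 + y))
((7 + N) + H(a(-1), P(4)))**2 = ((7 + 2/5) + (-21 - 7*(-24 - 8*(-1)**2) + 3*(-1) - (-24 - 8*(-1)**2)))**2 = (37/5 + (-21 - 7*(-24 - 8*1) - 3 - (-24 - 8*1)))**2 = (37/5 + (-21 - 7*(-24 - 8) - 3 - (-24 - 8)))**2 = (37/5 + (-21 - 7*(-32) - 3 - 1*(-32)))**2 = (37/5 + (-21 + 224 - 3 + 32))**2 = (37/5 + 232)**2 = (1197/5)**2 = 1432809/25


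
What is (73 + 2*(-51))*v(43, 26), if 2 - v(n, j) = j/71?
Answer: -3364/71 ≈ -47.380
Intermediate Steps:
v(n, j) = 2 - j/71
(73 + 2*(-51))*v(43, 26) = (73 + 2*(-51))*(2 - 1/71*26) = (73 - 102)*(2 - 26/71) = -29*116/71 = -3364/71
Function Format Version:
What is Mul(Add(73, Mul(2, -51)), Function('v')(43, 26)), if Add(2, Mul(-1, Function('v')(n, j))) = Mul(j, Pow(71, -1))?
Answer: Rational(-3364, 71) ≈ -47.380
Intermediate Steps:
Function('v')(n, j) = Add(2, Mul(Rational(-1, 71), j)) (Function('v')(n, j) = Add(2, Mul(-1, Mul(j, Pow(71, -1)))) = Add(2, Mul(-1, Mul(j, Rational(1, 71)))) = Add(2, Mul(-1, Mul(Rational(1, 71), j))) = Add(2, Mul(Rational(-1, 71), j)))
Mul(Add(73, Mul(2, -51)), Function('v')(43, 26)) = Mul(Add(73, Mul(2, -51)), Add(2, Mul(Rational(-1, 71), 26))) = Mul(Add(73, -102), Add(2, Rational(-26, 71))) = Mul(-29, Rational(116, 71)) = Rational(-3364, 71)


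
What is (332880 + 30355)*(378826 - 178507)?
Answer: 72762871965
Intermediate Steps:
(332880 + 30355)*(378826 - 178507) = 363235*200319 = 72762871965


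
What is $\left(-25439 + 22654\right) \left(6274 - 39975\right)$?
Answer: $93857285$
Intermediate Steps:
$\left(-25439 + 22654\right) \left(6274 - 39975\right) = \left(-2785\right) \left(-33701\right) = 93857285$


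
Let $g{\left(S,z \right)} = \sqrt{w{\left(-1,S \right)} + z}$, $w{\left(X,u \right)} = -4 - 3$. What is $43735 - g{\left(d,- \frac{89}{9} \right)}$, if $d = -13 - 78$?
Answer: $43735 - \frac{2 i \sqrt{38}}{3} \approx 43735.0 - 4.1096 i$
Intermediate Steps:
$w{\left(X,u \right)} = -7$
$d = -91$
$g{\left(S,z \right)} = \sqrt{-7 + z}$
$43735 - g{\left(d,- \frac{89}{9} \right)} = 43735 - \sqrt{-7 - \frac{89}{9}} = 43735 - \sqrt{- \frac{152}{9}} = 43735 - \frac{2 i \sqrt{38}}{3}$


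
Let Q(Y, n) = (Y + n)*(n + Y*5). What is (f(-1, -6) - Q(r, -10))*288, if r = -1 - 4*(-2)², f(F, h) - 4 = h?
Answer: -739296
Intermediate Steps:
f(F, h) = 4 + h
r = -17 (r = -1 - 4*4 = -1 - 16 = -17)
Q(Y, n) = (Y + n)*(n + 5*Y)
(f(-1, -6) - Q(r, -10))*288 = ((4 - 6) - ((-10)² + 5*(-17)² + 6*(-17)*(-10)))*288 = (-2 - (100 + 5*289 + 1020))*288 = (-2 - (100 + 1445 + 1020))*288 = (-2 - 1*2565)*288 = (-2 - 2565)*288 = -2567*288 = -739296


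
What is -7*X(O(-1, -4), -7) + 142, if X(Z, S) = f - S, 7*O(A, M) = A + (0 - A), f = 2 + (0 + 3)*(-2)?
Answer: 121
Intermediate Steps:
f = -4 (f = 2 + 3*(-2) = 2 - 6 = -4)
O(A, M) = 0 (O(A, M) = (A + (0 - A))/7 = (A - A)/7 = (⅐)*0 = 0)
X(Z, S) = -4 - S
-7*X(O(-1, -4), -7) + 142 = -7*(-4 - 1*(-7)) + 142 = -7*(-4 + 7) + 142 = -7*3 + 142 = -21 + 142 = 121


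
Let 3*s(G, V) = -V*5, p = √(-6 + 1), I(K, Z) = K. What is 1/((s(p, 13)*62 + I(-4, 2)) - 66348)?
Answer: -3/203086 ≈ -1.4772e-5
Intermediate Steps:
p = I*√5 (p = √(-5) = I*√5 ≈ 2.2361*I)
s(G, V) = -5*V/3 (s(G, V) = (-V*5)/3 = (-5*V)/3 = -5*V/3)
1/((s(p, 13)*62 + I(-4, 2)) - 66348) = 1/((-5/3*13*62 - 4) - 66348) = 1/((-65/3*62 - 4) - 66348) = 1/((-4030/3 - 4) - 66348) = 1/(-4042/3 - 66348) = 1/(-203086/3) = -3/203086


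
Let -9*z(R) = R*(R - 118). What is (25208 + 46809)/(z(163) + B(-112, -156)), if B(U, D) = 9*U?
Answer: -72017/1823 ≈ -39.505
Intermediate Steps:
z(R) = -R*(-118 + R)/9 (z(R) = -R*(R - 118)/9 = -R*(-118 + R)/9)
(25208 + 46809)/(z(163) + B(-112, -156)) = (25208 + 46809)/((⅑)*163*(118 - 1*163) + 9*(-112)) = 72017/((⅑)*163*(118 - 163) - 1008) = 72017/((⅑)*163*(-45) - 1008) = 72017/(-815 - 1008) = 72017/(-1823) = 72017*(-1/1823) = -72017/1823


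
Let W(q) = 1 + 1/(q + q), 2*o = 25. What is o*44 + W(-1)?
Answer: 1101/2 ≈ 550.50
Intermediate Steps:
o = 25/2 (o = (1/2)*25 = 25/2 ≈ 12.500)
W(q) = 1 + 1/(2*q)
o*44 + W(-1) = (25/2)*44 + (1/2 - 1)/(-1) = 550 - 1*(-1/2) = 550 + 1/2 = 1101/2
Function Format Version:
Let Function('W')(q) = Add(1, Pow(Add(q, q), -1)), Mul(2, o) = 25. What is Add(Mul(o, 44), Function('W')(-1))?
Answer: Rational(1101, 2) ≈ 550.50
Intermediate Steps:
o = Rational(25, 2) (o = Mul(Rational(1, 2), 25) = Rational(25, 2) ≈ 12.500)
Function('W')(q) = Add(1, Mul(Rational(1, 2), Pow(q, -1))) (Function('W')(q) = Add(1, Pow(Mul(2, q), -1)) = Add(1, Mul(Rational(1, 2), Pow(q, -1))))
Add(Mul(o, 44), Function('W')(-1)) = Add(Mul(Rational(25, 2), 44), Mul(Pow(-1, -1), Add(Rational(1, 2), -1))) = Add(550, Mul(-1, Rational(-1, 2))) = Add(550, Rational(1, 2)) = Rational(1101, 2)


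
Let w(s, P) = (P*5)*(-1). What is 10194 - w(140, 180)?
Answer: 11094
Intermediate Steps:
w(s, P) = -5*P (w(s, P) = (5*P)*(-1) = -5*P)
10194 - w(140, 180) = 10194 - (-5)*180 = 10194 - 1*(-900) = 10194 + 900 = 11094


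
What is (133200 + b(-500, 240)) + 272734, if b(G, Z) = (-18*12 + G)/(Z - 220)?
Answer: 2029491/5 ≈ 4.0590e+5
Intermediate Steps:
b(G, Z) = (-216 + G)/(-220 + Z)
(133200 + b(-500, 240)) + 272734 = (133200 + (-216 - 500)/(-220 + 240)) + 272734 = (133200 - 716/20) + 272734 = (133200 + (1/20)*(-716)) + 272734 = (133200 - 179/5) + 272734 = 665821/5 + 272734 = 2029491/5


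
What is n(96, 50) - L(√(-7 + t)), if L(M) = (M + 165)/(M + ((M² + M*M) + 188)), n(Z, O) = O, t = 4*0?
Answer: 1485433/30283 - 9*I*√7/30283 ≈ 49.052 - 0.00078631*I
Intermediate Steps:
t = 0
L(M) = (165 + M)/(188 + M + 2*M²) (L(M) = (165 + M)/(M + ((M² + M²) + 188)) = (165 + M)/(M + (2*M² + 188)) = (165 + M)/(M + (188 + 2*M²)) = (165 + M)/(188 + M + 2*M²))
n(96, 50) - L(√(-7 + t)) = 50 - (165 + √(-7 + 0))/(188 + √(-7 + 0) + 2*(√(-7 + 0))²) = 50 - (165 + √(-7))/(188 + √(-7) + 2*(√(-7))²) = 50 - (165 + I*√7)/(188 + I*√7 + 2*(I*√7)²) = 50 - (165 + I*√7)/(188 + I*√7 + 2*(-7)) = 50 - (165 + I*√7)/(188 + I*√7 - 14) = 50 - (165 + I*√7)/(174 + I*√7)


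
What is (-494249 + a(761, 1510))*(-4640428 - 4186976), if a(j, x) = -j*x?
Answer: 14506593810036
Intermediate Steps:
a(j, x) = -j*x
(-494249 + a(761, 1510))*(-4640428 - 4186976) = (-494249 - 1*761*1510)*(-4640428 - 4186976) = (-494249 - 1149110)*(-8827404) = -1643359*(-8827404) = 14506593810036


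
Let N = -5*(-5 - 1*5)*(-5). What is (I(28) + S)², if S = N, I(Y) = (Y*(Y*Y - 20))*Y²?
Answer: 281269057282084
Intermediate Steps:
N = -250 (N = -5*(-5 - 5)*(-5) = -5*(-10)*(-5) = 50*(-5) = -250)
I(Y) = Y³*(-20 + Y²) (I(Y) = (Y*(Y² - 20))*Y² = (Y*(-20 + Y²))*Y² = Y³*(-20 + Y²))
S = -250
(I(28) + S)² = (28³*(-20 + 28²) - 250)² = (21952*(-20 + 784) - 250)² = (21952*764 - 250)² = (16771328 - 250)² = 16771078² = 281269057282084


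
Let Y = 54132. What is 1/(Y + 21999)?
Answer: 1/76131 ≈ 1.3135e-5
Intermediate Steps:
1/(Y + 21999) = 1/(54132 + 21999) = 1/76131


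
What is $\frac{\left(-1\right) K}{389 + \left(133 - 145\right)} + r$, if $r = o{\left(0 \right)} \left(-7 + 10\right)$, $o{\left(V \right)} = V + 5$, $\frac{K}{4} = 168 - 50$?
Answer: $\frac{5183}{377} \approx 13.748$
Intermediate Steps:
$K = 472$ ($K = 4 \left(168 - 50\right) = 4 \cdot 118 = 472$)
$o{\left(V \right)} = 5 + V$
$r = 15$ ($r = \left(5 + 0\right) \left(-7 + 10\right) = 5 \cdot 3 = 15$)
$\frac{\left(-1\right) K}{389 + \left(133 - 145\right)} + r = \frac{\left(-1\right) 472}{389 + \left(133 - 145\right)} + 15 = \frac{1}{389 - 12} \left(-472\right) + 15 = \frac{1}{377} \left(-472\right) + 15 = - \frac{472}{377} + 15 = \frac{5183}{377}$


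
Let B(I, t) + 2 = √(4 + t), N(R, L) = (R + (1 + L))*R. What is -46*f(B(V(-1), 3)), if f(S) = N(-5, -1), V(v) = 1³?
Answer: -1150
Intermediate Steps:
V(v) = 1
N(R, L) = R*(1 + L + R) (N(R, L) = (1 + L + R)*R = R*(1 + L + R))
B(I, t) = -2 + √(4 + t)
f(S) = 25 (f(S) = -5*(1 - 1 - 5) = -5*(-5) = 25)
-46*f(B(V(-1), 3)) = -46*25 = -1150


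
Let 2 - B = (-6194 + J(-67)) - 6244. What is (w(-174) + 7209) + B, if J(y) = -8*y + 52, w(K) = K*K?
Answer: 49337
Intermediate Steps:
w(K) = K²
J(y) = 52 - 8*y
B = 11852 (B = 2 - ((-6194 + (52 - 8*(-67))) - 6244) = 2 - ((-6194 + (52 + 536)) - 6244) = 2 - ((-6194 + 588) - 6244) = 2 - (-5606 - 6244) = 2 - 1*(-11850) = 2 + 11850 = 11852)
(w(-174) + 7209) + B = ((-174)² + 7209) + 11852 = (30276 + 7209) + 11852 = 37485 + 11852 = 49337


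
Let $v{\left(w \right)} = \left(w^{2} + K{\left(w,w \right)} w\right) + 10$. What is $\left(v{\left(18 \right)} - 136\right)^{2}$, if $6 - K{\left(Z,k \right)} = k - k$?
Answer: $93636$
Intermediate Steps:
$K{\left(Z,k \right)} = 6$ ($K{\left(Z,k \right)} = 6 - \left(k - k\right) = 6 - 0 = 6 + 0 = 6$)
$v{\left(w \right)} = 10 + w^{2} + 6 w$ ($v{\left(w \right)} = \left(w^{2} + 6 w\right) + 10 = 10 + w^{2} + 6 w$)
$\left(v{\left(18 \right)} - 136\right)^{2} = \left(\left(10 + 18^{2} + 6 \cdot 18\right) - 136\right)^{2} = \left(\left(10 + 324 + 108\right) - 136\right)^{2} = \left(442 - 136\right)^{2} = 306^{2} = 93636$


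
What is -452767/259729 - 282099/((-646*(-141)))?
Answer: -38170008711/7885891898 ≈ -4.8403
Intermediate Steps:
-452767/259729 - 282099/((-646*(-141))) = -452767*1/259729 - 282099/91086 = -452767/259729 - 282099*1/91086 = -452767/259729 - 94033/30362 = -38170008711/7885891898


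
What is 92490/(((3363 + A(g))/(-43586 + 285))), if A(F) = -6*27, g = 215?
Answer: -1334969830/1067 ≈ -1.2511e+6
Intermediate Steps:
A(F) = -162
92490/(((3363 + A(g))/(-43586 + 285))) = 92490/(((3363 - 162)/(-43586 + 285))) = 92490/((3201/(-43301))) = 92490/((3201*(-1/43301))) = 92490/(-3201/43301) = 92490*(-43301/3201) = -1334969830/1067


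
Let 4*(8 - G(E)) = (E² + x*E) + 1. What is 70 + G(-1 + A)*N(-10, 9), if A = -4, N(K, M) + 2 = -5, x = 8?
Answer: -21/2 ≈ -10.500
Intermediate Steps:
N(K, M) = -7 (N(K, M) = -2 - 5 = -7)
G(E) = 31/4 - 2*E - E²/4 (G(E) = 8 - ((E² + 8*E) + 1)/4 = 8 - (1 + E² + 8*E)/4 = 8 + (-¼ - 2*E - E²/4) = 31/4 - 2*E - E²/4)
70 + G(-1 + A)*N(-10, 9) = 70 + (31/4 - 2*(-1 - 4) - (-1 - 4)²/4)*(-7) = 70 + (31/4 - 2*(-5) - ¼*(-5)²)*(-7) = 70 + (31/4 + 10 - ¼*25)*(-7) = 70 + (31/4 + 10 - 25/4)*(-7) = 70 + (23/2)*(-7) = 70 - 161/2 = -21/2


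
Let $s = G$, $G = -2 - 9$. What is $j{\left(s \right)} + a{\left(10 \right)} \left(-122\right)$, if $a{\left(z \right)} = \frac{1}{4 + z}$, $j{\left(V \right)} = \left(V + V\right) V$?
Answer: $\frac{1633}{7} \approx 233.29$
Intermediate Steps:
$G = -11$
$s = -11$
$j{\left(V \right)} = 2 V^{2}$ ($j{\left(V \right)} = 2 V V = 2 V^{2}$)
$j{\left(s \right)} + a{\left(10 \right)} \left(-122\right) = 2 \left(-11\right)^{2} + \frac{1}{4 + 10} \left(-122\right) = 2 \cdot 121 + \frac{1}{14} \left(-122\right) = 242 + \frac{1}{14} \left(-122\right) = 242 - \frac{61}{7} = \frac{1633}{7}$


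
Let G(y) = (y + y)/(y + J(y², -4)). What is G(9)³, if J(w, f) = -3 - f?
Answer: 729/125 ≈ 5.8320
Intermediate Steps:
G(y) = 2*y/(1 + y) (G(y) = (y + y)/(y + (-3 - 1*(-4))) = (2*y)/(y + (-3 + 4)) = (2*y)/(y + 1) = (2*y)/(1 + y) = 2*y/(1 + y))
G(9)³ = (2*9/(1 + 9))³ = (2*9/10)³ = (2*9*(⅒))³ = (9/5)³ = 729/125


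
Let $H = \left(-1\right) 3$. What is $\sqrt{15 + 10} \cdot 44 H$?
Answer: $-660$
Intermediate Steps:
$H = -3$
$\sqrt{15 + 10} \cdot 44 H = \sqrt{15 + 10} \cdot 44 \left(-3\right) = \sqrt{25} \cdot 44 \left(-3\right) = 5 \cdot 44 \left(-3\right) = 220 \left(-3\right) = -660$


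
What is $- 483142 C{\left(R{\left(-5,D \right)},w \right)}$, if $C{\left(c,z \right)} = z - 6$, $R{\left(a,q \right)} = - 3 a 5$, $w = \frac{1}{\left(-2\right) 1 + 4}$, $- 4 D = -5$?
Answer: $2657281$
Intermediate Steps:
$D = \frac{5}{4}$ ($D = \left(- \frac{1}{4}\right) \left(-5\right) = \frac{5}{4} \approx 1.25$)
$w = \frac{1}{2}$ ($w = \frac{1}{-2 + 4} = \frac{1}{2} \approx 0.5$)
$R{\left(a,q \right)} = - 15 a$
$C{\left(c,z \right)} = -6 + z$ ($C{\left(c,z \right)} = z - 6 = -6 + z$)
$- 483142 C{\left(R{\left(-5,D \right)},w \right)} = - 483142 \left(-6 + \frac{1}{2}\right) = \left(-483142\right) \left(- \frac{11}{2}\right) = 2657281$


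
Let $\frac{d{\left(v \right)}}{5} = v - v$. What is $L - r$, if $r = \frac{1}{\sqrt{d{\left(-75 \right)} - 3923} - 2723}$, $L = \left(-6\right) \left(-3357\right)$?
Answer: $\frac{149426491307}{7418652} + \frac{i \sqrt{3923}}{7418652} \approx 20142.0 + 8.4428 \cdot 10^{-6} i$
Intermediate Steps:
$d{\left(v \right)} = 0$ ($d{\left(v \right)} = 5 \left(v - v\right) = 5 \cdot 0 = 0$)
$L = 20142$
$r = \frac{1}{-2723 + i \sqrt{3923}}$ ($r = \frac{1}{\sqrt{0 - 3923} - 2723} = \frac{1}{\sqrt{-3923} - 2723} = \frac{1}{i \sqrt{3923} - 2723} = \frac{1}{-2723 + i \sqrt{3923}} \approx -0.00036705 - 8.4428 \cdot 10^{-6} i$)
$L - r = 20142 - \left(- \frac{2723}{7418652} - \frac{i \sqrt{3923}}{7418652}\right) = 20142 + \left(\frac{2723}{7418652} + \frac{i \sqrt{3923}}{7418652}\right) = \frac{149426491307}{7418652} + \frac{i \sqrt{3923}}{7418652}$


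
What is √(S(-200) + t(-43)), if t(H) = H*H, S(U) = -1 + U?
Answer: 4*√103 ≈ 40.596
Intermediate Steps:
t(H) = H²
√(S(-200) + t(-43)) = √((-1 - 200) + (-43)²) = √(-201 + 1849) = √1648 = 4*√103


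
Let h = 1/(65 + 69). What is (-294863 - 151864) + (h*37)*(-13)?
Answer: -59861899/134 ≈ -4.4673e+5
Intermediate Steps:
h = 1/134 ≈ 0.0074627
(-294863 - 151864) + (h*37)*(-13) = (-294863 - 151864) + ((1/134)*37)*(-13) = -446727 + (37/134)*(-13) = -446727 - 481/134 = -59861899/134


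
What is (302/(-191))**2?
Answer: 91204/36481 ≈ 2.5000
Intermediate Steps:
(302/(-191))**2 = (302*(-1/191))**2 = (-302/191)**2 = 91204/36481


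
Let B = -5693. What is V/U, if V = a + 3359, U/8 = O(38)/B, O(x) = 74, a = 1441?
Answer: -1707900/37 ≈ -46159.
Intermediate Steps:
U = -592/5693 (U = 8*(74/(-5693)) = 8*(74*(-1/5693)) = 8*(-74/5693) = -592/5693 ≈ -0.10399)
V = 4800 (V = 1441 + 3359 = 4800)
V/U = 4800/(-592/5693) = 4800*(-5693/592) = -1707900/37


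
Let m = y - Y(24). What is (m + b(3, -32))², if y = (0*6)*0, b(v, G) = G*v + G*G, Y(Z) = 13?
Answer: 837225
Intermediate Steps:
b(v, G) = G² + G*v (b(v, G) = G*v + G² = G² + G*v)
y = 0 (y = 0*0 = 0)
m = -13 (m = 0 - 1*13 = 0 - 13 = -13)
(m + b(3, -32))² = (-13 - 32*(-32 + 3))² = (-13 - 32*(-29))² = (-13 + 928)² = 915² = 837225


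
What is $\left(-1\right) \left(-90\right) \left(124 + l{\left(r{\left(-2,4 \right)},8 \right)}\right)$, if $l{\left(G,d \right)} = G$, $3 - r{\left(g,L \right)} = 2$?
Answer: $11250$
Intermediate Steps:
$r{\left(g,L \right)} = 1$ ($r{\left(g,L \right)} = 3 - 2 = 1$)
$\left(-1\right) \left(-90\right) \left(124 + l{\left(r{\left(-2,4 \right)},8 \right)}\right) = \left(-1\right) \left(-90\right) \left(124 + 1\right) = 90 \cdot 125 = 11250$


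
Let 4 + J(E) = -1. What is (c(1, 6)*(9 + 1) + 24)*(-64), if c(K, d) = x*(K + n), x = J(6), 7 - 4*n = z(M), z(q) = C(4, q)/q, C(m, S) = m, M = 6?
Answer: 20192/3 ≈ 6730.7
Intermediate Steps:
J(E) = -5 (J(E) = -4 - 1 = -5)
z(q) = 4/q
n = 19/12 (n = 7/4 - 1/6 = 19/12 ≈ 1.5833)
x = -5
c(K, d) = -95/12 - 5*K (c(K, d) = -5*(K + 19/12) = -5*(19/12 + K) = -95/12 - 5*K)
(c(1, 6)*(9 + 1) + 24)*(-64) = ((-95/12 - 5*1)*(9 + 1) + 24)*(-64) = ((-95/12 - 5)*10 + 24)*(-64) = (-155/12*10 + 24)*(-64) = (-775/6 + 24)*(-64) = -631/6*(-64) = 20192/3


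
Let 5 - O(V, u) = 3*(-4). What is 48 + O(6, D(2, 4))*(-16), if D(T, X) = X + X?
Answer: -224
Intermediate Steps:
D(T, X) = 2*X
O(V, u) = 17 (O(V, u) = 5 - 3*(-4) = 5 - 1*(-12) = 5 + 12 = 17)
48 + O(6, D(2, 4))*(-16) = 48 + 17*(-16) = 48 - 272 = -224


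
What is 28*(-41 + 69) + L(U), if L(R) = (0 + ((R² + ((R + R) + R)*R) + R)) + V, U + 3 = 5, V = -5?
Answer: 797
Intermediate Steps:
U = 2 (U = -3 + 5 = 2)
L(R) = -5 + R + 4*R² (L(R) = (0 + ((R² + ((R + R) + R)*R) + R)) - 5 = (0 + ((R² + (2*R + R)*R) + R)) - 5 = (0 + ((R² + (3*R)*R) + R)) - 5 = (0 + ((R² + 3*R²) + R)) - 5 = (0 + (4*R² + R)) - 5 = (0 + (R + 4*R²)) - 5 = (R + 4*R²) - 5 = -5 + R + 4*R²)
28*(-41 + 69) + L(U) = 28*(-41 + 69) + (-5 + 2 + 4*2²) = 28*28 + (-5 + 2 + 4*4) = 784 + (-5 + 2 + 16) = 784 + 13 = 797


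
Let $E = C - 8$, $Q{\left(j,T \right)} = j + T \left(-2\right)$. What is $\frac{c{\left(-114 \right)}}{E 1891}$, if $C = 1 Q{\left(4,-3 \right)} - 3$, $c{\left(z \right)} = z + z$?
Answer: $\frac{228}{1891} \approx 0.12057$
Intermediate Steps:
$Q{\left(j,T \right)} = j - 2 T$
$c{\left(z \right)} = 2 z$
$C = 7$ ($C = 1 \left(4 - -6\right) - 3 = 1 \left(4 + 6\right) - 3 = 1 \cdot 10 - 3 = 10 - 3 = 7$)
$E = -1$ ($E = 7 - 8 = -1$)
$\frac{c{\left(-114 \right)}}{E 1891} = \frac{2 \left(-114\right)}{\left(-1\right) 1891} = - \frac{228}{-1891} = \left(-228\right) \left(- \frac{1}{1891}\right) = \frac{228}{1891}$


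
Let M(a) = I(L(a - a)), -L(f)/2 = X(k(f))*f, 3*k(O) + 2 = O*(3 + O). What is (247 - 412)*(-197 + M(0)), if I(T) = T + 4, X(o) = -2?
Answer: 31845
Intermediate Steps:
k(O) = -⅔ + O*(3 + O)/3 (k(O) = -⅔ + (O*(3 + O))/3 = -⅔ + O*(3 + O)/3)
L(f) = 4*f (L(f) = -(-4)*f = 4*f)
I(T) = 4 + T
M(a) = 4 (M(a) = 4 + 4*(a - a) = 4 + 4*0 = 4 + 0 = 4)
(247 - 412)*(-197 + M(0)) = (247 - 412)*(-197 + 4) = -165*(-193) = 31845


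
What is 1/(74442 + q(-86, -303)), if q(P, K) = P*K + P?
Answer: 1/100414 ≈ 9.9588e-6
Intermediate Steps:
q(P, K) = P + K*P (q(P, K) = K*P + P = P + K*P)
1/(74442 + q(-86, -303)) = 1/(74442 - 86*(1 - 303)) = 1/(74442 - 86*(-302)) = 1/(74442 + 25972) = 1/100414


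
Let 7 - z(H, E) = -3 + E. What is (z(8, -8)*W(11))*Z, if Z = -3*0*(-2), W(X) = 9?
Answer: 0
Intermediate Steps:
z(H, E) = 10 - E (z(H, E) = 7 - (-3 + E) = 7 + (3 - E) = 10 - E)
Z = 0 (Z = 0*(-2) = 0)
(z(8, -8)*W(11))*Z = ((10 - 1*(-8))*9)*0 = ((10 + 8)*9)*0 = (18*9)*0 = 162*0 = 0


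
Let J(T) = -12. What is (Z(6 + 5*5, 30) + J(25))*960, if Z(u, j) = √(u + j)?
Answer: -11520 + 960*√61 ≈ -4022.2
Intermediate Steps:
Z(u, j) = √(j + u)
(Z(6 + 5*5, 30) + J(25))*960 = (√(30 + (6 + 5*5)) - 12)*960 = (√(30 + (6 + 25)) - 12)*960 = (√(30 + 31) - 12)*960 = (√61 - 12)*960 = (-12 + √61)*960 = -11520 + 960*√61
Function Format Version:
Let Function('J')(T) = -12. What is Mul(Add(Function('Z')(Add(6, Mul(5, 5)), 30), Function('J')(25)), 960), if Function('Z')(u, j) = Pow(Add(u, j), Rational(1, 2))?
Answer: Add(-11520, Mul(960, Pow(61, Rational(1, 2)))) ≈ -4022.2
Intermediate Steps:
Function('Z')(u, j) = Pow(Add(j, u), Rational(1, 2))
Mul(Add(Function('Z')(Add(6, Mul(5, 5)), 30), Function('J')(25)), 960) = Mul(Add(Pow(Add(30, Add(6, Mul(5, 5))), Rational(1, 2)), -12), 960) = Mul(Add(Pow(Add(30, Add(6, 25)), Rational(1, 2)), -12), 960) = Mul(Add(Pow(Add(30, 31), Rational(1, 2)), -12), 960) = Mul(Add(Pow(61, Rational(1, 2)), -12), 960) = Mul(Add(-12, Pow(61, Rational(1, 2))), 960) = Add(-11520, Mul(960, Pow(61, Rational(1, 2))))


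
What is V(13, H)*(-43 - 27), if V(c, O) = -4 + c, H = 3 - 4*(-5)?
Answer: -630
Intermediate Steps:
H = 23 (H = 3 + 20 = 23)
V(13, H)*(-43 - 27) = (-4 + 13)*(-43 - 27) = 9*(-70) = -630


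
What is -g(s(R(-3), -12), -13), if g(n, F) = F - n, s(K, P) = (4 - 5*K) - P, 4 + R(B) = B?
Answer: 64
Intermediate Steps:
R(B) = -4 + B
s(K, P) = 4 - P - 5*K
-g(s(R(-3), -12), -13) = -(-13 - (4 - 1*(-12) - 5*(-4 - 3))) = -(-13 - (4 + 12 - 5*(-7))) = -(-13 - (4 + 12 + 35)) = -(-13 - 1*51) = -(-13 - 51) = -1*(-64) = 64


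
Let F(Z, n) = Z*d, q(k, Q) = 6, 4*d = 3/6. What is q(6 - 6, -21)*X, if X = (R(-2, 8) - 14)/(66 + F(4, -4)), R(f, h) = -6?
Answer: -240/133 ≈ -1.8045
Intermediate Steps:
d = ⅛ (d = (3/6)/4 = (3*(⅙))/4 = (¼)*(½) = ⅛ ≈ 0.12500)
F(Z, n) = Z/8 (F(Z, n) = Z*(⅛) = Z/8)
X = -40/133 (X = (-6 - 14)/(66 + (⅛)*4) = -20/(66 + ½) = -20/133/2 = -20*2/133 = -40/133 ≈ -0.30075)
q(6 - 6, -21)*X = 6*(-40/133) = -240/133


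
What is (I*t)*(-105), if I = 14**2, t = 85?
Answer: -1749300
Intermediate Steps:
I = 196
(I*t)*(-105) = (196*85)*(-105) = 16660*(-105) = -1749300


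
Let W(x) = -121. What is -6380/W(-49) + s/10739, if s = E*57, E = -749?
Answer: 5758997/118129 ≈ 48.752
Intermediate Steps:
s = -42693 (s = -749*57 = -42693)
-6380/W(-49) + s/10739 = -6380/(-121) - 42693/10739 = -6380*(-1/121) - 42693*1/10739 = 580/11 - 42693/10739 = 5758997/118129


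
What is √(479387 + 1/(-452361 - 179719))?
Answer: √11970446985555295/158020 ≈ 692.38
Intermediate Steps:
√(479387 + 1/(-452361 - 179719)) = √(479387 + 1/(-632080)) = √(479387 - 1/632080) = √(303010934959/632080) = √11970446985555295/158020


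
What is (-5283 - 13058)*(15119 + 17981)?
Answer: -607087100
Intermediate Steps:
(-5283 - 13058)*(15119 + 17981) = -18341*33100 = -607087100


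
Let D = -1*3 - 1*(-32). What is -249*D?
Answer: -7221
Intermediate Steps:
D = 29 (D = -3 + 32 = 29)
-249*D = -249*29 = -7221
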